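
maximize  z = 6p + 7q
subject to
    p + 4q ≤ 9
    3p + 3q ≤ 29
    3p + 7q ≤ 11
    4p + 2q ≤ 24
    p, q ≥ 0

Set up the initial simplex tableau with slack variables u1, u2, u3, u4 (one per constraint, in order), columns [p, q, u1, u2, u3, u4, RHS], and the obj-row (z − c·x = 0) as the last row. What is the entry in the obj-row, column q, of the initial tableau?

The obj-row carries the negated objective coefficients: the q entry is -7.

-7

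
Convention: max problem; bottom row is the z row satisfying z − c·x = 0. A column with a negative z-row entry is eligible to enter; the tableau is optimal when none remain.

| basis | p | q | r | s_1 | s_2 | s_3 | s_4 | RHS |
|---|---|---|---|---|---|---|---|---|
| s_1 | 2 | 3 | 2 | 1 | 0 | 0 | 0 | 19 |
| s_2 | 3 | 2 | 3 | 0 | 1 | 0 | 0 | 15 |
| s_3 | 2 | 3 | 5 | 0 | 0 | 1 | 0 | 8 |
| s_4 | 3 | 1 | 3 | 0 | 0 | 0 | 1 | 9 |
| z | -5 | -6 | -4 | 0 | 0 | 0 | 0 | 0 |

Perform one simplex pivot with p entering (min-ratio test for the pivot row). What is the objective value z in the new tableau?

Ratio test on column p — row 1: 19/2 = 19/2; row 2: 15/3 = 5; row 3: 8/2 = 4; row 4: 9/3 = 3. Minimum is 3 at row 4 (s_4 leaves); pivot element 3.
Pivot on row 4; the z-row RHS becomes 0 − (-5)·3 = 15.

15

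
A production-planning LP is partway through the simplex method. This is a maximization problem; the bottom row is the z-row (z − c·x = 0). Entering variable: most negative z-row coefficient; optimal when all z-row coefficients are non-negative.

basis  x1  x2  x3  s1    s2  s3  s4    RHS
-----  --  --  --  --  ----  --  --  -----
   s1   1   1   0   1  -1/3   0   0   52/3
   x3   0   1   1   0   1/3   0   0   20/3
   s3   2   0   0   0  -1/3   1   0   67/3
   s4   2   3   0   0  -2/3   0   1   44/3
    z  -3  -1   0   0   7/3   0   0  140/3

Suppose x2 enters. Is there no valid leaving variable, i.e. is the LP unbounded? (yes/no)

no

Column x2 has positive entries in row(s) 1, 2, 4, so the ratio test bounds it — not unbounded.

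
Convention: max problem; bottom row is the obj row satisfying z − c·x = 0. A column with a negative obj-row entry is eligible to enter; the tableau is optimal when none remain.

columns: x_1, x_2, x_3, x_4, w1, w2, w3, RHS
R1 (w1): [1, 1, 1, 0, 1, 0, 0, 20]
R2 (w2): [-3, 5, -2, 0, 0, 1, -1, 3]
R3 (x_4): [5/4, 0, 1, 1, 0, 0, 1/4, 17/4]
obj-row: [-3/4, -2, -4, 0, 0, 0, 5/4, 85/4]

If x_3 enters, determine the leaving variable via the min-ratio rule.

Column x_3 entries and ratios — w1: 20/1 = 20; w2: -2 ≤ 0, skip; x_4: (17/4)/1 = 17/4.
Smallest ratio is 17/4 in the row of x_4, so x_4 leaves.

x_4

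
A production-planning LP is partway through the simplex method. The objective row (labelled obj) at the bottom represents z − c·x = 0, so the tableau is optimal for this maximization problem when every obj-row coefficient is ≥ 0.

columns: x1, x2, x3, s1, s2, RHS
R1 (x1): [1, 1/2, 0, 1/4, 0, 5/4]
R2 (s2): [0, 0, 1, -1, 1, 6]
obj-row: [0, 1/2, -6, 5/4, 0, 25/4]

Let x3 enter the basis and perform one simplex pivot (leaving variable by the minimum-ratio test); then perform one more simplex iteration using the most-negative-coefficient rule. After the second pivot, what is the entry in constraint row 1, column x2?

2

Ratio test on column x3 — row 1: entry 0 ≤ 0; row 2: 6/1 = 6. Minimum is 6 at row 2 (s2 leaves); pivot element 1.
Divide row 2 by 1; eliminate column x3 from the other rows.
Second iteration: most negative obj-row entry is -19/4 in column s1, so s1 enters.
Ratio test on column s1 — row 1: (5/4)/(1/4) = 5; row 2: entry -1 ≤ 0. Minimum is 5 at row 1 (x1 leaves); pivot element 1/4.
Divide row 1 by 1/4; eliminate column s1 from the other rows.
After both pivots, the entry at constraint row 1, column x2 is 2.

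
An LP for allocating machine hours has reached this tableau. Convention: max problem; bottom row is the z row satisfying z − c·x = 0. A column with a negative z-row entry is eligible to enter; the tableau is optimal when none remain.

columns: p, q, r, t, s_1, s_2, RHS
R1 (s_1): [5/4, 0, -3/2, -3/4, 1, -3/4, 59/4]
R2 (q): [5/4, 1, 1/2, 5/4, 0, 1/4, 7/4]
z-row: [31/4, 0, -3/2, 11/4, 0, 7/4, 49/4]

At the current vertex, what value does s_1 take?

59/4

s_1 is basic (row 1); its value is the RHS of that row, 59/4.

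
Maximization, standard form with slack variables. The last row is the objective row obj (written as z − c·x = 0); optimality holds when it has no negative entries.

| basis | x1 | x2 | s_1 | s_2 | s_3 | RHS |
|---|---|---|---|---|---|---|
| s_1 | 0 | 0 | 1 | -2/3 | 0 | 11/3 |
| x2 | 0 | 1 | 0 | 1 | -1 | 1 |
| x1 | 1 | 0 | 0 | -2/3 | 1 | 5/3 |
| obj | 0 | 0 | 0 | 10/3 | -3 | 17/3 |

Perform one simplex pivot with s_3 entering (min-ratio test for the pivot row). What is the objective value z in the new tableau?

32/3

Ratio test on column s_3 — row 1: entry 0 ≤ 0; row 2: entry -1 ≤ 0; row 3: (5/3)/1 = 5/3. Minimum is 5/3 at row 3 (x1 leaves); pivot element 1.
Pivot on row 3; the obj-row RHS becomes 17/3 − (-3)·(5/3) = 32/3.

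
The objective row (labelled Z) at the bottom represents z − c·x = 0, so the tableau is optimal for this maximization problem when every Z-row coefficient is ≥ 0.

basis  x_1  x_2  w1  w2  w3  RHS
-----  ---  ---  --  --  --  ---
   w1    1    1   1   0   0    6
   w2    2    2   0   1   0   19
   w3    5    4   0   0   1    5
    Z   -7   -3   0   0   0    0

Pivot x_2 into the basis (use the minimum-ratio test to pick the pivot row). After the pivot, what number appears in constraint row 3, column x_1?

5/4

Ratio test on column x_2 — row 1: 6/1 = 6; row 2: 19/2 = 19/2; row 3: 5/4 = 5/4. Minimum is 5/4 at row 3 (w3 leaves); pivot element 4.
Divide row 3 by 4; eliminate column x_2 from the other rows.
In the new row 3, the x_1 entry is the old entry divided by the pivot: 5/4 = 5/4.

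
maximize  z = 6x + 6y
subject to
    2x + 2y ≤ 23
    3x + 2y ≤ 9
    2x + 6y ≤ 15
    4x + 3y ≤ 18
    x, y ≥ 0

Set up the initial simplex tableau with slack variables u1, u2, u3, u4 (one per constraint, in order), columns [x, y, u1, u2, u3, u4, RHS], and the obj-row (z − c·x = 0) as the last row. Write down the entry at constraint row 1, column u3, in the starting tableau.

0

Slack u3 belongs to constraint 3; its column is the unit vector e_3, so the entry in row 1 is 0.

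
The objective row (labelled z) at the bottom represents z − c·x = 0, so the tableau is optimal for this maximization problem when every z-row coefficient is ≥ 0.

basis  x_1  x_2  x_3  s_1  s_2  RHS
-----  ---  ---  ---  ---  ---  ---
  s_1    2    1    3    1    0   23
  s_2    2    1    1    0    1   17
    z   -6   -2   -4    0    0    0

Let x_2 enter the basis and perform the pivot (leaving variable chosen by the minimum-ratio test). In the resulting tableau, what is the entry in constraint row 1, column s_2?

-1

Ratio test on column x_2 — row 1: 23/1 = 23; row 2: 17/1 = 17. Minimum is 17 at row 2 (s_2 leaves); pivot element 1.
Divide row 2 by 1; eliminate column x_2 from the other rows.
Row 1 update in column s_2: 0 − 1·1 = -1.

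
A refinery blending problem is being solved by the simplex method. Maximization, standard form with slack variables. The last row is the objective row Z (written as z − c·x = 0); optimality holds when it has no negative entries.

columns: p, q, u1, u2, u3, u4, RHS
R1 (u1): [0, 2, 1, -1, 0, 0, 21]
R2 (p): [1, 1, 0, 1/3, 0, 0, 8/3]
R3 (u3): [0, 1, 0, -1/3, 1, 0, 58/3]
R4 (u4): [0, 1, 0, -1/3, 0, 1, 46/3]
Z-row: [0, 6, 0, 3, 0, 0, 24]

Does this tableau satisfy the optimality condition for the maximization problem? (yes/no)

yes

Every Z-row coefficient is ≥ 0, so the tableau is optimal.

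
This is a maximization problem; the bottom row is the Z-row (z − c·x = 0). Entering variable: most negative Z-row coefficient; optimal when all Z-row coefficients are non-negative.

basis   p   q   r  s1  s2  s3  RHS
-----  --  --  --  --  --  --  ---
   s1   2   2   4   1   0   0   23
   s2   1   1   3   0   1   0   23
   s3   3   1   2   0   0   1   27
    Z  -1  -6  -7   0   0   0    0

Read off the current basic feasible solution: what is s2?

23

s2 is basic (row 2); its value is the RHS of that row, 23.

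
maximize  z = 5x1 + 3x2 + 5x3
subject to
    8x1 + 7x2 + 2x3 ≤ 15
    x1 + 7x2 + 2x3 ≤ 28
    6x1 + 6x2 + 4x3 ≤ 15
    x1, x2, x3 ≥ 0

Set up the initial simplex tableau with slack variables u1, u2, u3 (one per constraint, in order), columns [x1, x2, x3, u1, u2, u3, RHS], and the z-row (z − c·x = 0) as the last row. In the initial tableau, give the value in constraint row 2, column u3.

Slack u3 belongs to constraint 3; its column is the unit vector e_3, so the entry in row 2 is 0.

0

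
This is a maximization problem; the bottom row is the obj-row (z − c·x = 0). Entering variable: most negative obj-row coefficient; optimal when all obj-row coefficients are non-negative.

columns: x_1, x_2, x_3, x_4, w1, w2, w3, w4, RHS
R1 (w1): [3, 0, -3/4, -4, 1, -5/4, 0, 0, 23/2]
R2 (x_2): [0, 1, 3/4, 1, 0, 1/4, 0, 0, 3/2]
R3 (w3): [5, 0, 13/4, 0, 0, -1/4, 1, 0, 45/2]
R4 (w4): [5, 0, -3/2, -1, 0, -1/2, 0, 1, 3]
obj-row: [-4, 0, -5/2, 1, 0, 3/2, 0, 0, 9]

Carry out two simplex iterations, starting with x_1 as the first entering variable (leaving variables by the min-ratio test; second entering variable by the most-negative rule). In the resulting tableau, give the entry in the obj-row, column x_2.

74/15

Ratio test on column x_1 — row 1: (23/2)/3 = 23/6; row 2: entry 0 ≤ 0; row 3: (45/2)/5 = 9/2; row 4: 3/5 = 3/5. Minimum is 3/5 at row 4 (w4 leaves); pivot element 5.
Divide row 4 by 5; eliminate column x_1 from the other rows.
Second iteration: most negative obj-row entry is -37/10 in column x_3, so x_3 enters.
Ratio test on column x_3 — row 1: (97/10)/(3/20) = 194/3; row 2: (3/2)/(3/4) = 2; row 3: (39/2)/(19/4) = 78/19; row 4: entry -3/10 ≤ 0. Minimum is 2 at row 2 (x_2 leaves); pivot element 3/4.
Divide row 2 by 3/4; eliminate column x_3 from the other rows.
After both pivots, the entry at the obj-row, column x_2 is 74/15.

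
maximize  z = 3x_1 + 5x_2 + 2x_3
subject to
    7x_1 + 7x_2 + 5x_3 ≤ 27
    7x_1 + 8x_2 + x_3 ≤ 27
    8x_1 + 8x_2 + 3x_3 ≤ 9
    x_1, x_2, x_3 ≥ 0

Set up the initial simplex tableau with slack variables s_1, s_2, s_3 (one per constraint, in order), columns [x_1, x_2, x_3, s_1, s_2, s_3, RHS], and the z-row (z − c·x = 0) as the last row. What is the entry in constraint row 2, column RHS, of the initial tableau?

The RHS of constraint 2 is b_2 = 27.

27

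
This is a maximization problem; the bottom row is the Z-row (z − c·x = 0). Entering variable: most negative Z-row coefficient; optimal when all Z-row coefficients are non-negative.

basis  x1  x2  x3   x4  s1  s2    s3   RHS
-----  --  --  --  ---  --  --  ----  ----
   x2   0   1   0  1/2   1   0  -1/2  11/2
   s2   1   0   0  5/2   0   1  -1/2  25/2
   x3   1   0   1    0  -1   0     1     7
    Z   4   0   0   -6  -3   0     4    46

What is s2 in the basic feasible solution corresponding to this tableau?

s2 is basic (row 2); its value is the RHS of that row, 25/2.

25/2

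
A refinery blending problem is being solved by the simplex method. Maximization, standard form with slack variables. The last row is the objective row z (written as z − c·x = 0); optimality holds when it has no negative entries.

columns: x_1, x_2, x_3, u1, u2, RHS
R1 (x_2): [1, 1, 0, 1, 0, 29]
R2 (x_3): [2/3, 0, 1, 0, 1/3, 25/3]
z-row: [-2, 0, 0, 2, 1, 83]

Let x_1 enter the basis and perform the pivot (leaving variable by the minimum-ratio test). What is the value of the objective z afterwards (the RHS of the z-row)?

Ratio test on column x_1 — row 1: 29/1 = 29; row 2: (25/3)/(2/3) = 25/2. Minimum is 25/2 at row 2 (x_3 leaves); pivot element 2/3.
Pivot on row 2; the z-row RHS becomes 83 − (-2)·(25/2) = 108.

108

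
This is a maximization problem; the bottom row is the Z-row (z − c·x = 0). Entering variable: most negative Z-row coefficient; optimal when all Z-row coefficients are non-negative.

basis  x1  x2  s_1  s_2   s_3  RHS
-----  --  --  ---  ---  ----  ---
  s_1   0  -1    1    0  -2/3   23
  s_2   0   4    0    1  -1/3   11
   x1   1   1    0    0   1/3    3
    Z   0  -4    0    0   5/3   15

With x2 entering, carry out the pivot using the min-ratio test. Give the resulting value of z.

26

Ratio test on column x2 — row 1: entry -1 ≤ 0; row 2: 11/4 = 11/4; row 3: 3/1 = 3. Minimum is 11/4 at row 2 (s_2 leaves); pivot element 4.
Pivot on row 2; the Z-row RHS becomes 15 − (-4)·(11/4) = 26.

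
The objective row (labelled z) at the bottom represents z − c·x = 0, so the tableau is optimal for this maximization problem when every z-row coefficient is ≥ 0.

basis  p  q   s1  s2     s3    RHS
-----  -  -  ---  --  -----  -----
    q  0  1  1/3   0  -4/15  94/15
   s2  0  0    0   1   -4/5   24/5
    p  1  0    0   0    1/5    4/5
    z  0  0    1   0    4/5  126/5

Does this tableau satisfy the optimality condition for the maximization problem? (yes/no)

yes

Every z-row coefficient is ≥ 0, so the tableau is optimal.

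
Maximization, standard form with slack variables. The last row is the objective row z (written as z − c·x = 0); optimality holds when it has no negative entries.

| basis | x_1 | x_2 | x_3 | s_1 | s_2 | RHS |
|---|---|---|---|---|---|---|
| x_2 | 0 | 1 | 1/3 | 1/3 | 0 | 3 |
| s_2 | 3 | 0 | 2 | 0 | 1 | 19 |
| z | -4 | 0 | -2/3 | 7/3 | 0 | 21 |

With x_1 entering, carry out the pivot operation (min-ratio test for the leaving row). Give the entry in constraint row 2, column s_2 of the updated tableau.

1/3

Ratio test on column x_1 — row 1: entry 0 ≤ 0; row 2: 19/3 = 19/3. Minimum is 19/3 at row 2 (s_2 leaves); pivot element 3.
Divide row 2 by 3; eliminate column x_1 from the other rows.
In the new row 2, the s_2 entry is the old entry divided by the pivot: 1/3 = 1/3.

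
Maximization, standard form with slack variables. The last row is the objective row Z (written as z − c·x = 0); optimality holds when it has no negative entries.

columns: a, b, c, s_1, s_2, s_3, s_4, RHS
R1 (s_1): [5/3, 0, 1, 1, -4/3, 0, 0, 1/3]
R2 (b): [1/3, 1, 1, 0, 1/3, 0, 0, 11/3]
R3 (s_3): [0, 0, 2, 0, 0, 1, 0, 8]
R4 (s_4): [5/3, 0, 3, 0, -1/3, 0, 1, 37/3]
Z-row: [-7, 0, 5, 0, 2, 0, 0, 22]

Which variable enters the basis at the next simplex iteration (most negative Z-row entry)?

a

Negative Z-row entries: a: -7.
The most negative is -7 in column a, so a enters.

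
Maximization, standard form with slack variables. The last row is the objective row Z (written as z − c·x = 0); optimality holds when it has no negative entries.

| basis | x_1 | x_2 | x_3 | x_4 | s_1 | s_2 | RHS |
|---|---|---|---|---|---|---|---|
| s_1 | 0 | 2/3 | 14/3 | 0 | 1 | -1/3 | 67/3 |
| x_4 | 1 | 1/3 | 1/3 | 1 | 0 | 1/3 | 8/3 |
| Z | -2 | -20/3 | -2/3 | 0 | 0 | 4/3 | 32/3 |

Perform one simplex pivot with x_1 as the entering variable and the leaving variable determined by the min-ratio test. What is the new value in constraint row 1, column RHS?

67/3

Ratio test on column x_1 — row 1: entry 0 ≤ 0; row 2: (8/3)/1 = 8/3. Minimum is 8/3 at row 2 (x_4 leaves); pivot element 1.
Divide row 2 by 1; eliminate column x_1 from the other rows.
Row 1 update in column RHS: 67/3 − 0·(8/3) = 67/3.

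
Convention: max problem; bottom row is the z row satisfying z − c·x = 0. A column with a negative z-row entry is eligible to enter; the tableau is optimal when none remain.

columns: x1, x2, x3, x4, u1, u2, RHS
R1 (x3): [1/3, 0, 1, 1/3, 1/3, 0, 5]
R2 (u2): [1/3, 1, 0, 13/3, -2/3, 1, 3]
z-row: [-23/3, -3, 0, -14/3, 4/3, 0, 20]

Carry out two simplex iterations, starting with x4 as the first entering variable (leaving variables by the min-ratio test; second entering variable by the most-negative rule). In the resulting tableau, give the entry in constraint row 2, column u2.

Ratio test on column x4 — row 1: 5/(1/3) = 15; row 2: 3/(13/3) = 9/13. Minimum is 9/13 at row 2 (u2 leaves); pivot element 13/3.
Divide row 2 by 13/3; eliminate column x4 from the other rows.
Second iteration: most negative z-row entry is -95/13 in column x1, so x1 enters.
Ratio test on column x1 — row 1: (62/13)/(4/13) = 31/2; row 2: (9/13)/(1/13) = 9. Minimum is 9 at row 2 (x4 leaves); pivot element 1/13.
Divide row 2 by 1/13; eliminate column x1 from the other rows.
After both pivots, the entry at constraint row 2, column u2 is 3.

3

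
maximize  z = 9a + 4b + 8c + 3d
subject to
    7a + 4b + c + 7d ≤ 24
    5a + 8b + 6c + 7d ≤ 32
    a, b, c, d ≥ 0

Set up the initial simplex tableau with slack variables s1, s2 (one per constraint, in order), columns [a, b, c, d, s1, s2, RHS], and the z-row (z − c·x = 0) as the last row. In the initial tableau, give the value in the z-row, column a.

The z-row carries the negated objective coefficients: the a entry is -9.

-9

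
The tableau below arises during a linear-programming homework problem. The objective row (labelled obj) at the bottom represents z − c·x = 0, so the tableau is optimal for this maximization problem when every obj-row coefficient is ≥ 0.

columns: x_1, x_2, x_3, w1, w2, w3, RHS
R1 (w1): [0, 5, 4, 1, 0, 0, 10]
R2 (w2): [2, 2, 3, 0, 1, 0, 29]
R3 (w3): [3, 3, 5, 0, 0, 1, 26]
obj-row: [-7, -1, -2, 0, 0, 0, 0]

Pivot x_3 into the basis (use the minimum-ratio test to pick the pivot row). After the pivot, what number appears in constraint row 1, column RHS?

Ratio test on column x_3 — row 1: 10/4 = 5/2; row 2: 29/3 = 29/3; row 3: 26/5 = 26/5. Minimum is 5/2 at row 1 (w1 leaves); pivot element 4.
Divide row 1 by 4; eliminate column x_3 from the other rows.
In the new row 1, the RHS entry is the old entry divided by the pivot: 10/4 = 5/2.

5/2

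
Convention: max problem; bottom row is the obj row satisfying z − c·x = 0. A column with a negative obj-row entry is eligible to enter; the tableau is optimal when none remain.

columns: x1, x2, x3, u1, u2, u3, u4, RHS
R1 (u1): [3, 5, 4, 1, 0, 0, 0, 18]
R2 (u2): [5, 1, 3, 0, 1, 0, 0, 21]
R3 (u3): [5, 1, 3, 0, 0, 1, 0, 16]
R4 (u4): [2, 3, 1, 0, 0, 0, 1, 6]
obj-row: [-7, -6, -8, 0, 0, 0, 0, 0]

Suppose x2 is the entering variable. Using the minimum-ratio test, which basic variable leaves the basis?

u4

Column x2 entries and ratios — u1: 18/5 = 18/5; u2: 21/1 = 21; u3: 16/1 = 16; u4: 6/3 = 2.
Smallest ratio is 2 in the row of u4, so u4 leaves.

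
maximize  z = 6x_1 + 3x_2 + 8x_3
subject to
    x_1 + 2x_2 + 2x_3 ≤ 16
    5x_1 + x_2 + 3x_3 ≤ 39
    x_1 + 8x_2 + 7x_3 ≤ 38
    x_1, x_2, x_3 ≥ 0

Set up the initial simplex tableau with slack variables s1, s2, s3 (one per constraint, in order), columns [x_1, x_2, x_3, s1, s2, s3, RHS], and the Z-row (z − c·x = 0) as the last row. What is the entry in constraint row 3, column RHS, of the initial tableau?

38

The RHS of constraint 3 is b_3 = 38.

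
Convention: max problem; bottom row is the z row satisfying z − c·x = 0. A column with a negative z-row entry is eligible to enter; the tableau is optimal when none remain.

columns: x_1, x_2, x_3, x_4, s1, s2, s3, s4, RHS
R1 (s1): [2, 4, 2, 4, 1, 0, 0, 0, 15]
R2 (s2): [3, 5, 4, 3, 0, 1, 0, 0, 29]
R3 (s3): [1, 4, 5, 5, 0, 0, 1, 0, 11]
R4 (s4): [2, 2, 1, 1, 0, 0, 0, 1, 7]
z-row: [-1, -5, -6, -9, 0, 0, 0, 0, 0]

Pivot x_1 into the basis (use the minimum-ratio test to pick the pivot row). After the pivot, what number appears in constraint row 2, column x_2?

Ratio test on column x_1 — row 1: 15/2 = 15/2; row 2: 29/3 = 29/3; row 3: 11/1 = 11; row 4: 7/2 = 7/2. Minimum is 7/2 at row 4 (s4 leaves); pivot element 2.
Divide row 4 by 2; eliminate column x_1 from the other rows.
Row 2 update in column x_2: 5 − 3·1 = 2.

2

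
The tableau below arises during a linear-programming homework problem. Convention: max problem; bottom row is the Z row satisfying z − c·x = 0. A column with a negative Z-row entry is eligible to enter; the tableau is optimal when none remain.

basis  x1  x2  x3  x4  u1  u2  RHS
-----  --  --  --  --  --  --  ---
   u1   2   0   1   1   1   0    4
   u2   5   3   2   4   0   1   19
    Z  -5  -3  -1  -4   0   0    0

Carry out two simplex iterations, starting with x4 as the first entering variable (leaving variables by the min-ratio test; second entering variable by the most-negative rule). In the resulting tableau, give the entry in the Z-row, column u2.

1

Ratio test on column x4 — row 1: 4/1 = 4; row 2: 19/4 = 19/4. Minimum is 4 at row 1 (u1 leaves); pivot element 1.
Divide row 1 by 1; eliminate column x4 from the other rows.
Second iteration: most negative Z-row entry is -3 in column x2, so x2 enters.
Ratio test on column x2 — row 1: entry 0 ≤ 0; row 2: 3/3 = 1. Minimum is 1 at row 2 (u2 leaves); pivot element 3.
Divide row 2 by 3; eliminate column x2 from the other rows.
After both pivots, the entry at the Z-row, column u2 is 1.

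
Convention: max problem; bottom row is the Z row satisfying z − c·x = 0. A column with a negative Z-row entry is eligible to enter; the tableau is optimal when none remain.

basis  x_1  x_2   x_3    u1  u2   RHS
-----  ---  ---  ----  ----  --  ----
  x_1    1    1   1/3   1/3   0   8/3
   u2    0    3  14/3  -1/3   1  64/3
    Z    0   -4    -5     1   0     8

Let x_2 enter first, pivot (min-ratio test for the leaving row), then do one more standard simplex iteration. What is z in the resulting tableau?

32

Ratio test on column x_2 — row 1: (8/3)/1 = 8/3; row 2: (64/3)/3 = 64/9. Minimum is 8/3 at row 1 (x_1 leaves); pivot element 1.
Pivot on row 1; the Z-row RHS becomes 8 − (-4)·(8/3) = 56/3.
Next entering variable (most negative Z-row entry -11/3): x_3.
Ratio test on column x_3 — row 1: (8/3)/(1/3) = 8; row 2: (40/3)/(11/3) = 40/11. Minimum is 40/11 at row 2 (u2 leaves); pivot element 11/3.
After the second pivot the Z-row RHS is 56/3 − (-11/3)·(40/11) = 32.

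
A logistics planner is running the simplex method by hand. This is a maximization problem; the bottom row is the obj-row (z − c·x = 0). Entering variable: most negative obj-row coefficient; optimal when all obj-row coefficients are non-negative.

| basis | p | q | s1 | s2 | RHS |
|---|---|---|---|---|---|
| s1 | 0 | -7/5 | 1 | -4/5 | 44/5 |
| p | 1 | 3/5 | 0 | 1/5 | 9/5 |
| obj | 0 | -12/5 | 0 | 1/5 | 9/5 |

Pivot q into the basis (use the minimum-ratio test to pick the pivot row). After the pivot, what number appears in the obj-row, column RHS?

9

Ratio test on column q — row 1: entry -7/5 ≤ 0; row 2: (9/5)/(3/5) = 3. Minimum is 3 at row 2 (p leaves); pivot element 3/5.
Divide row 2 by 3/5; eliminate column q from the other rows.
obj-row update in column RHS: 9/5 − (-12/5)·3 = 9.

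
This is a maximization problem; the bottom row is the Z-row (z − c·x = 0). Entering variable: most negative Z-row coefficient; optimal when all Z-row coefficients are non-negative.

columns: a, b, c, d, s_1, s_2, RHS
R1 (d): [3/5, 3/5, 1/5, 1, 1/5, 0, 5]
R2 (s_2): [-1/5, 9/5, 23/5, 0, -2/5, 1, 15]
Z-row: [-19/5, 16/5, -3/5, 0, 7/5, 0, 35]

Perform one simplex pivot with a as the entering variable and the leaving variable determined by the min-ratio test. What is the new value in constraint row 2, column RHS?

Ratio test on column a — row 1: 5/(3/5) = 25/3; row 2: entry -1/5 ≤ 0. Minimum is 25/3 at row 1 (d leaves); pivot element 3/5.
Divide row 1 by 3/5; eliminate column a from the other rows.
Row 2 update in column RHS: 15 − (-1/5)·(25/3) = 50/3.

50/3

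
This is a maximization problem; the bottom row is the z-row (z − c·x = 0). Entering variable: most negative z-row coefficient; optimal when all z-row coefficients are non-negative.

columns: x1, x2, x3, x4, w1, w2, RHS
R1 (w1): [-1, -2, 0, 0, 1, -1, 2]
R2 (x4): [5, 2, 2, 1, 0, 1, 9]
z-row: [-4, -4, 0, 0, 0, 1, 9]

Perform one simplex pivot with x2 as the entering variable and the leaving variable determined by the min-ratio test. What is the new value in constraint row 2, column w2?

Ratio test on column x2 — row 1: entry -2 ≤ 0; row 2: 9/2 = 9/2. Minimum is 9/2 at row 2 (x4 leaves); pivot element 2.
Divide row 2 by 2; eliminate column x2 from the other rows.
In the new row 2, the w2 entry is the old entry divided by the pivot: 1/2 = 1/2.

1/2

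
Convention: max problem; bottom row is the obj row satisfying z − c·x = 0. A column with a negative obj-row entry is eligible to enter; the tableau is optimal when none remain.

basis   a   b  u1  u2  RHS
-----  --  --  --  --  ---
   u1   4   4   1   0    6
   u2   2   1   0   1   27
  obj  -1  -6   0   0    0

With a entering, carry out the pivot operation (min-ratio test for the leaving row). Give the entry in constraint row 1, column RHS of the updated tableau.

3/2

Ratio test on column a — row 1: 6/4 = 3/2; row 2: 27/2 = 27/2. Minimum is 3/2 at row 1 (u1 leaves); pivot element 4.
Divide row 1 by 4; eliminate column a from the other rows.
In the new row 1, the RHS entry is the old entry divided by the pivot: 6/4 = 3/2.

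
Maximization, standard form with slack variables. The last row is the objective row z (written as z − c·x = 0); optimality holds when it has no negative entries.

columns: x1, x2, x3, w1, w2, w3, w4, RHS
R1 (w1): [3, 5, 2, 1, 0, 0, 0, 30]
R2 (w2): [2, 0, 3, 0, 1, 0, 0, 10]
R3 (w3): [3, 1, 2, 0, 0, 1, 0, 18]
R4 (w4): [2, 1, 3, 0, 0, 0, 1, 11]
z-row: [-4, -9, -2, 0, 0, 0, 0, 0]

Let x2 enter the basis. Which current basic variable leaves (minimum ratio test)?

w1

Column x2 entries and ratios — w1: 30/5 = 6; w2: 0 ≤ 0, skip; w3: 18/1 = 18; w4: 11/1 = 11.
Smallest ratio is 6 in the row of w1, so w1 leaves.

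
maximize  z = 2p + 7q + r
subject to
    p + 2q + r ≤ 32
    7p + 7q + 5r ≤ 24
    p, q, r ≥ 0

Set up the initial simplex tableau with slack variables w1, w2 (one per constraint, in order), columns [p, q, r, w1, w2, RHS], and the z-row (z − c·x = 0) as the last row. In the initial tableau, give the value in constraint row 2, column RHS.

The RHS of constraint 2 is b_2 = 24.

24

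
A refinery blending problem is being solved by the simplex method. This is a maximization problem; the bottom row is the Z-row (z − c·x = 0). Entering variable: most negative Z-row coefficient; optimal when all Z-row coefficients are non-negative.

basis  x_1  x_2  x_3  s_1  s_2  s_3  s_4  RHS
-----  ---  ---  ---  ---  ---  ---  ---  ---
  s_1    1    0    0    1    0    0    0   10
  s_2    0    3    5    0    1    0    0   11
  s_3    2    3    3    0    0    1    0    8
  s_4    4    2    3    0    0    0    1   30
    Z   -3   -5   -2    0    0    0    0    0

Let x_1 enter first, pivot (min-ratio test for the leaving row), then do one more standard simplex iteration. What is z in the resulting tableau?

40/3

Ratio test on column x_1 — row 1: 10/1 = 10; row 2: entry 0 ≤ 0; row 3: 8/2 = 4; row 4: 30/4 = 15/2. Minimum is 4 at row 3 (s_3 leaves); pivot element 2.
Pivot on row 3; the Z-row RHS becomes 0 − (-3)·4 = 12.
Next entering variable (most negative Z-row entry -1/2): x_2.
Ratio test on column x_2 — row 1: entry -3/2 ≤ 0; row 2: 11/3 = 11/3; row 3: 4/(3/2) = 8/3; row 4: entry -4 ≤ 0. Minimum is 8/3 at row 3 (x_1 leaves); pivot element 3/2.
After the second pivot the Z-row RHS is 12 − (-1/2)·(8/3) = 40/3.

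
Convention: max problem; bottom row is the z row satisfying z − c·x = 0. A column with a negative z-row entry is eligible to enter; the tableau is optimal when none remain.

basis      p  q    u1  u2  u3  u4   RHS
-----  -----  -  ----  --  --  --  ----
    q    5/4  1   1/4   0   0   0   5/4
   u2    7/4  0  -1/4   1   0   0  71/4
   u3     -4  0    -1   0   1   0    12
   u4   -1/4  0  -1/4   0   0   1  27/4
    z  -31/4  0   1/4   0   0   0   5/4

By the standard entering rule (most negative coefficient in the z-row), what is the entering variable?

p

Negative z-row entries: p: -31/4.
The most negative is -31/4 in column p, so p enters.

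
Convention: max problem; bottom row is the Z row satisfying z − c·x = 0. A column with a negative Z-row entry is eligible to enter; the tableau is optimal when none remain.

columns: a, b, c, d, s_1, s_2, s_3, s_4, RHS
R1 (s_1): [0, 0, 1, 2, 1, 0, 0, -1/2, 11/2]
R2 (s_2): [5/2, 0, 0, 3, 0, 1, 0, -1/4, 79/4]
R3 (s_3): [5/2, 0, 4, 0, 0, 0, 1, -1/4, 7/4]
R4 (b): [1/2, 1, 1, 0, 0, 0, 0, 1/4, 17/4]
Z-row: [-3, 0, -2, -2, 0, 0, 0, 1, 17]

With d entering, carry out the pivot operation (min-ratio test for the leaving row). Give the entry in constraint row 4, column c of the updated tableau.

Ratio test on column d — row 1: (11/2)/2 = 11/4; row 2: (79/4)/3 = 79/12; row 3: entry 0 ≤ 0; row 4: entry 0 ≤ 0. Minimum is 11/4 at row 1 (s_1 leaves); pivot element 2.
Divide row 1 by 2; eliminate column d from the other rows.
Row 4 update in column c: 1 − 0·(1/2) = 1.

1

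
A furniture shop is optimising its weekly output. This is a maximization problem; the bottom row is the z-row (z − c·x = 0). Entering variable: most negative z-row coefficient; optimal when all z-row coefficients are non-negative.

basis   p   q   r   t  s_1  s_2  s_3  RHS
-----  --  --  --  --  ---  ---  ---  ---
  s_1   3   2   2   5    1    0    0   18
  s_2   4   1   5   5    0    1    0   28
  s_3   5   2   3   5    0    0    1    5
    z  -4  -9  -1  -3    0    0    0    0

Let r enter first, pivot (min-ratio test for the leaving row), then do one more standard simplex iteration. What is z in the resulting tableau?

Ratio test on column r — row 1: 18/2 = 9; row 2: 28/5 = 28/5; row 3: 5/3 = 5/3. Minimum is 5/3 at row 3 (s_3 leaves); pivot element 3.
Pivot on row 3; the z-row RHS becomes 0 − (-1)·(5/3) = 5/3.
Next entering variable (most negative z-row entry -25/3): q.
Ratio test on column q — row 1: (44/3)/(2/3) = 22; row 2: entry -7/3 ≤ 0; row 3: (5/3)/(2/3) = 5/2. Minimum is 5/2 at row 3 (r leaves); pivot element 2/3.
After the second pivot the z-row RHS is 5/3 − (-25/3)·(5/2) = 45/2.

45/2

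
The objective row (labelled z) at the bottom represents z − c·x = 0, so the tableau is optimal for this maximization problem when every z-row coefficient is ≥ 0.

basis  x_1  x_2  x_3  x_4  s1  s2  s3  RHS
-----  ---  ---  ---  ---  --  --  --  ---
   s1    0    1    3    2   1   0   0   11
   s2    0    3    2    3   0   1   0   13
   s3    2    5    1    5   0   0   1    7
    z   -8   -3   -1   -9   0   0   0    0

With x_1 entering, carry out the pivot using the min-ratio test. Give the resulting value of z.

28

Ratio test on column x_1 — row 1: entry 0 ≤ 0; row 2: entry 0 ≤ 0; row 3: 7/2 = 7/2. Minimum is 7/2 at row 3 (s3 leaves); pivot element 2.
Pivot on row 3; the z-row RHS becomes 0 − (-8)·(7/2) = 28.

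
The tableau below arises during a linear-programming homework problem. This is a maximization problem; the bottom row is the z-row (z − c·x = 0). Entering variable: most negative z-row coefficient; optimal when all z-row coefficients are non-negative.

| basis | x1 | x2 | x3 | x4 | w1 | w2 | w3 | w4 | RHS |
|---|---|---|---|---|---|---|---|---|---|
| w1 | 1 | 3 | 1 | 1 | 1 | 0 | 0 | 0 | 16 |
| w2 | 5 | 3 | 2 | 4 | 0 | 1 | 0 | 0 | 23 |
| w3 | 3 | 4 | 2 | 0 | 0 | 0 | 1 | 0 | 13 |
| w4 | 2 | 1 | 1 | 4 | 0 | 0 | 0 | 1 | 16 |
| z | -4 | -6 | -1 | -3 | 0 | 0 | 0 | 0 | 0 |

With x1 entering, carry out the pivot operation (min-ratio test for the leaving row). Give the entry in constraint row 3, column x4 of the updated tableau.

Ratio test on column x1 — row 1: 16/1 = 16; row 2: 23/5 = 23/5; row 3: 13/3 = 13/3; row 4: 16/2 = 8. Minimum is 13/3 at row 3 (w3 leaves); pivot element 3.
Divide row 3 by 3; eliminate column x1 from the other rows.
In the new row 3, the x4 entry is the old entry divided by the pivot: 0/3 = 0.

0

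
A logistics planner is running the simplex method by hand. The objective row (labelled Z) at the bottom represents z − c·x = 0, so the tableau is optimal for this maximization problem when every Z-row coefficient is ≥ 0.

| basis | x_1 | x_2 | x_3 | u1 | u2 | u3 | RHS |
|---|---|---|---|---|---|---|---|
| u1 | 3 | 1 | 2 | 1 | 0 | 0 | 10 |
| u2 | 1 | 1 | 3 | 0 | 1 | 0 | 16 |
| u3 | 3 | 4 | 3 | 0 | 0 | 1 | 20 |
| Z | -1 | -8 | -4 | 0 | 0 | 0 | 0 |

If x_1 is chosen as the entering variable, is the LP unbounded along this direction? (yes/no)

Column x_1 has positive entries in row(s) 1, 2, 3, so the ratio test bounds it — not unbounded.

no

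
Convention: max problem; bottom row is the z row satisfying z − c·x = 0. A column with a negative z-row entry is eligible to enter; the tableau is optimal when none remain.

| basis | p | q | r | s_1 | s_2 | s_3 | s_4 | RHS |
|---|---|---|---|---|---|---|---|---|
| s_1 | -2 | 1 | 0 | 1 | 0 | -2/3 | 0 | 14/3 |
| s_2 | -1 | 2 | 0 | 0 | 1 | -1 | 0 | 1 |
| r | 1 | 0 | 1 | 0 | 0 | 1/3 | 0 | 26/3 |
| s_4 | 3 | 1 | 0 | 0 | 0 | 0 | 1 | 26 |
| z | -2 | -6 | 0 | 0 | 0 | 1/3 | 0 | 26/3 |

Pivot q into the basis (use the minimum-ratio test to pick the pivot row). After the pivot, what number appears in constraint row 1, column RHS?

25/6

Ratio test on column q — row 1: (14/3)/1 = 14/3; row 2: 1/2 = 1/2; row 3: entry 0 ≤ 0; row 4: 26/1 = 26. Minimum is 1/2 at row 2 (s_2 leaves); pivot element 2.
Divide row 2 by 2; eliminate column q from the other rows.
Row 1 update in column RHS: 14/3 − 1·(1/2) = 25/6.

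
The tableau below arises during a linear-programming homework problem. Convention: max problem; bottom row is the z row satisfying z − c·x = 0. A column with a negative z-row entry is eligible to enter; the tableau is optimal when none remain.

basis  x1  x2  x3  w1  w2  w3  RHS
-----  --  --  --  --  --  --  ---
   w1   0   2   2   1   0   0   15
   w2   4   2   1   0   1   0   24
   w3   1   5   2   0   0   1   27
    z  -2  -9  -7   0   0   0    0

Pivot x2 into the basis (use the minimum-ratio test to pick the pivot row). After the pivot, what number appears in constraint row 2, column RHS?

Ratio test on column x2 — row 1: 15/2 = 15/2; row 2: 24/2 = 12; row 3: 27/5 = 27/5. Minimum is 27/5 at row 3 (w3 leaves); pivot element 5.
Divide row 3 by 5; eliminate column x2 from the other rows.
Row 2 update in column RHS: 24 − 2·(27/5) = 66/5.

66/5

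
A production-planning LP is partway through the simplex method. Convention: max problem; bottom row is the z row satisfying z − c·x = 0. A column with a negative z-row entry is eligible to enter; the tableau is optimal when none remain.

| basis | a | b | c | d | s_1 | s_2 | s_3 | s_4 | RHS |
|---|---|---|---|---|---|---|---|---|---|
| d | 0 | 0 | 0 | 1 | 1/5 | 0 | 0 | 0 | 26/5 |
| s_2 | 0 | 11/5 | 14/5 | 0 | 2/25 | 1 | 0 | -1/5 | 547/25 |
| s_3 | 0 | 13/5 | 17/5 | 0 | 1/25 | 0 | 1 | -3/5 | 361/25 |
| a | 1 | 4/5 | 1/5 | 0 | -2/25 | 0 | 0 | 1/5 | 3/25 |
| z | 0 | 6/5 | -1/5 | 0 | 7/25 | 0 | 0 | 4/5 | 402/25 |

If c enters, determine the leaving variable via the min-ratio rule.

Column c entries and ratios — d: 0 ≤ 0, skip; s_2: (547/25)/(14/5) = 547/70; s_3: (361/25)/(17/5) = 361/85; a: (3/25)/(1/5) = 3/5.
Smallest ratio is 3/5 in the row of a, so a leaves.

a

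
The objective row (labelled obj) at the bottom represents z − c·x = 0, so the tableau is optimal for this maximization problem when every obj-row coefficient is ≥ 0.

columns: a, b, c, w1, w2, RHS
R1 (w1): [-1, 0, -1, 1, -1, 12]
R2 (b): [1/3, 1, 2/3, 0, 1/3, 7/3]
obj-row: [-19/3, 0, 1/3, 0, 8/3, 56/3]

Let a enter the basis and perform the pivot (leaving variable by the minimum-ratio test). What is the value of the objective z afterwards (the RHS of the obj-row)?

63

Ratio test on column a — row 1: entry -1 ≤ 0; row 2: (7/3)/(1/3) = 7. Minimum is 7 at row 2 (b leaves); pivot element 1/3.
Pivot on row 2; the obj-row RHS becomes 56/3 − (-19/3)·7 = 63.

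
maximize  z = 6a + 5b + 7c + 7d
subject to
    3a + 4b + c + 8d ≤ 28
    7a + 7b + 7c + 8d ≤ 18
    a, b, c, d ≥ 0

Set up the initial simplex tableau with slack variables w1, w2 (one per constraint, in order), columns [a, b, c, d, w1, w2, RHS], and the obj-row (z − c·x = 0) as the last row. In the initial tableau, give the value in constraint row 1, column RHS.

The RHS of constraint 1 is b_1 = 28.

28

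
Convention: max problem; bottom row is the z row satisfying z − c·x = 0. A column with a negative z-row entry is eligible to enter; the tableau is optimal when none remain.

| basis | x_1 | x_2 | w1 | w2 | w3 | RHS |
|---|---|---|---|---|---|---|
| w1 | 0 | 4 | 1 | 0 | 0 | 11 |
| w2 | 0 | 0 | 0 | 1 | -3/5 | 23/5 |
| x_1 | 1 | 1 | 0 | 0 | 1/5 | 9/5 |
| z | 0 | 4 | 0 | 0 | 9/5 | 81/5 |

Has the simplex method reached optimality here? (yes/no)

Every z-row coefficient is ≥ 0, so the tableau is optimal.

yes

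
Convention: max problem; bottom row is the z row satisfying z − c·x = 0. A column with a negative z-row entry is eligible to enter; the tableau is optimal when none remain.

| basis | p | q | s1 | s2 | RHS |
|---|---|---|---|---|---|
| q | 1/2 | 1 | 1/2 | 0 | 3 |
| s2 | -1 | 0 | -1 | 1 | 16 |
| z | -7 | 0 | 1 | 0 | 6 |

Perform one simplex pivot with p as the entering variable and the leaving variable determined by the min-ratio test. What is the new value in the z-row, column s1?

8

Ratio test on column p — row 1: 3/(1/2) = 6; row 2: entry -1 ≤ 0. Minimum is 6 at row 1 (q leaves); pivot element 1/2.
Divide row 1 by 1/2; eliminate column p from the other rows.
z-row update in column s1: 1 − (-7)·1 = 8.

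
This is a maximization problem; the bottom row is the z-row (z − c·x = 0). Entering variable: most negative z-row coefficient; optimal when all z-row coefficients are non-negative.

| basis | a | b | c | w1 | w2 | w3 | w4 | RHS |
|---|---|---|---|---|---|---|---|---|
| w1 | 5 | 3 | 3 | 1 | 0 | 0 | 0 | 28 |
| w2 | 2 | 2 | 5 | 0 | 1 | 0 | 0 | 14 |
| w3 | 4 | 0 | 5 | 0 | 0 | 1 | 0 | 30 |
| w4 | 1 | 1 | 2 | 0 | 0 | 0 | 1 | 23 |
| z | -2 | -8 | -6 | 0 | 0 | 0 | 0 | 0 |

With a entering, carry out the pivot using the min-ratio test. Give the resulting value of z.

Ratio test on column a — row 1: 28/5 = 28/5; row 2: 14/2 = 7; row 3: 30/4 = 15/2; row 4: 23/1 = 23. Minimum is 28/5 at row 1 (w1 leaves); pivot element 5.
Pivot on row 1; the z-row RHS becomes 0 − (-2)·(28/5) = 56/5.

56/5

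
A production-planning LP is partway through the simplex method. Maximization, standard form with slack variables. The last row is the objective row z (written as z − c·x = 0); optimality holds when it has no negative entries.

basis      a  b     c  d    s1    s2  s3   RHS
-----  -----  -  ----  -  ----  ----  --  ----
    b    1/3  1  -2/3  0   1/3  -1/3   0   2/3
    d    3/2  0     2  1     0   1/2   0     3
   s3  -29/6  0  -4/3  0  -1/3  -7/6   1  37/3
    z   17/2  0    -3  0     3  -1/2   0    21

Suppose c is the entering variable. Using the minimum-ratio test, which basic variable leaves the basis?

Column c entries and ratios — b: -2/3 ≤ 0, skip; d: 3/2 = 3/2; s3: -4/3 ≤ 0, skip.
Smallest ratio is 3/2 in the row of d, so d leaves.

d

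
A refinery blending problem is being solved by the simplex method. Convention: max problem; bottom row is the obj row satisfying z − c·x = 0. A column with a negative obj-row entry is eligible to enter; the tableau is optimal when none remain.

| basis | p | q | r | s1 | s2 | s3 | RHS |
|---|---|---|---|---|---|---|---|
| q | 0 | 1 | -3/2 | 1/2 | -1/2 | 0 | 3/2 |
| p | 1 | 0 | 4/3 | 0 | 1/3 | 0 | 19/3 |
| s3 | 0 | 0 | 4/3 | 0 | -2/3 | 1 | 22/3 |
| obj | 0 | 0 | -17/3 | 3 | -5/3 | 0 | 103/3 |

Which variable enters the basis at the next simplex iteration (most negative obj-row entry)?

r

Negative obj-row entries: r: -17/3, s2: -5/3.
The most negative is -17/3 in column r, so r enters.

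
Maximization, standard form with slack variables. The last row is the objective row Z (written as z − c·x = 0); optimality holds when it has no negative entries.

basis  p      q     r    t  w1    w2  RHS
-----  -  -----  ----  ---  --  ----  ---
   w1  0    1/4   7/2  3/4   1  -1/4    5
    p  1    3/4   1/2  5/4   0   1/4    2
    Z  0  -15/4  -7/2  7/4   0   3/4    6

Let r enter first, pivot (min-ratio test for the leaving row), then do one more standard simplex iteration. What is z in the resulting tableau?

173/10

Ratio test on column r — row 1: 5/(7/2) = 10/7; row 2: 2/(1/2) = 4. Minimum is 10/7 at row 1 (w1 leaves); pivot element 7/2.
Pivot on row 1; the Z-row RHS becomes 6 − (-7/2)·(10/7) = 11.
Next entering variable (most negative Z-row entry -7/2): q.
Ratio test on column q — row 1: (10/7)/(1/14) = 20; row 2: (9/7)/(5/7) = 9/5. Minimum is 9/5 at row 2 (p leaves); pivot element 5/7.
After the second pivot the Z-row RHS is 11 − (-7/2)·(9/5) = 173/10.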